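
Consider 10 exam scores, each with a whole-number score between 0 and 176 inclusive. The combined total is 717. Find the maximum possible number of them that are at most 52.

8

Each value at 52 or below falls at least 176 − 52 = 124 short of the ceiling 176.
The ceiling total is 10 × 176 = 1760, and we need 717, so at most ⌊(1760 − 717)/124⌋ = 8 can be that low.
k = 8 is achieved by 8 values at 52 and 2 at 176, total 768; lower one of the 176's by 51 (still > 52) to reach 717.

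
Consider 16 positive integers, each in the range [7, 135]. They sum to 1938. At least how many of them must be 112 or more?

7

Suppose at most 16 − j of them reach 112; then j values are ≤ 111 and the rest ≤ 135.
The total is then ≤ 111·j + 135·(16 − j) = 2160 − 24j. For this to be ≥ 1938 we need j ≤ 9, so at least 16 − 9 = 7 must reach 112.
Exactly 7 works: 7 values at 135 and 9 at 111 total 1944; lower one of the high values by 6 (still ≥ 112) to hit 1938.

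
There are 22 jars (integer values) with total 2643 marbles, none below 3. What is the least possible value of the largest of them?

121

Some value must be at least ⌈2643/22⌉ = 121, since 22 × 120 = 2640 < 2643.
Equality holds with 3 values of 121 and 19 values of 120.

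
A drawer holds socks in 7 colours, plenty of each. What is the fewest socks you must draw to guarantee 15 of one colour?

99

In the worst case you draw 14 of each of the 7 colours: 7 × 14 = 98.
One more forces 15 of some colour, so 98 + 1 = 99.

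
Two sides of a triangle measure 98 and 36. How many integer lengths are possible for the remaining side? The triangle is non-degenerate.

The triangle inequality gives |98 − 36| < c < 98 + 36, i.e. 62 < c < 134.
So c can be any integer from 63 to 133: 71 values.

71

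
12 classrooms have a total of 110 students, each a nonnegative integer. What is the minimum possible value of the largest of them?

The 12 values sum to 110, so their maximum is at least ⌈110/12⌉ = 10.
Equality holds with 2 values of 10 and 10 values of 9.

10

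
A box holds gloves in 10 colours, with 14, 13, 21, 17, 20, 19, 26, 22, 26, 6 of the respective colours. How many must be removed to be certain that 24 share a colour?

In the worst case you take as many as possible of each colour without reaching 24: 14 + 13 + 21 + 17 + 20 + 19 + 23 + 22 + 23 + 6 = 178.
The next one must give 24 of some colour, so 178 + 1 = 179.

179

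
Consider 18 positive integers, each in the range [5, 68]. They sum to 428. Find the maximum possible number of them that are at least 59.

If k of the values are ≥ 59, the total is ≥ 59k + 5(18 − k).
Setting 59k + 5(18 − k) ≤ 428 gives 54k ≤ 338, so k ≤ 6.
k = 6 is achieved by 6 values at 59 and 12 at 5, total 414; add 14 to one value (staying below 59) to reach 428.

6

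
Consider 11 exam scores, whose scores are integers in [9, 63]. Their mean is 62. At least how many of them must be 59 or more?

9

The total is 11 × 62 = 682.
If only k of them are at least 59, the other 11 − k are at most 58, so the total is at most k·63 + (11 − k)·58.
This must reach 682, so k·63 + (11 − k)·58 ≥ 682, giving k ≥ 9.
Exactly 9 works: 9 values at 63 and 2 at 58 total 683; lower one of the high values by 1 (still ≥ 59) to hit 682.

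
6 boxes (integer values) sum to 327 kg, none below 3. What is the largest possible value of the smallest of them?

If every one of the 6 were at least 55, the total would be at least 6 × 55 = 330 > 327.
Taking 3 copies of 54 and 3 copies of 55 gives exactly 327, so 54 is attained.

54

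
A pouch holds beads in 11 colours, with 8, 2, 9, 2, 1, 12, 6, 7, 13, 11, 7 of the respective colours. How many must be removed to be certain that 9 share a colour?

66

In the worst case you take as many as possible of each colour without reaching 9: 8 + 2 + 8 + 2 + 1 + 8 + 6 + 7 + 8 + 8 + 7 = 65.
The next one must give 9 of some colour, so 65 + 1 = 66.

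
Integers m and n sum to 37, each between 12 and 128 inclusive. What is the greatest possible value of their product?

342

For a fixed sum, the product mn is largest when m and n are as close as possible.
Taking m = 18 and n = 19 (both in [12, 128]) gives mn = 342.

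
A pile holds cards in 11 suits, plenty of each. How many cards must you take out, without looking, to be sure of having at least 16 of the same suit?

In the worst case you draw 15 of each of the 11 suits: 11 × 15 = 165.
One more forces 16 of some suit, so 165 + 1 = 166.

166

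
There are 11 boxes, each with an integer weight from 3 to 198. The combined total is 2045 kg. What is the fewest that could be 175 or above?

Each value short of 175 is at most 174, costing at least 198 − 174 = 24 against the maximum total of 2178.
We can afford to lose at most 2178 − 2045 = 133, so at most ⌊133/24⌋ = 5 fall short, and at least 6 are ≥ 175.
Exactly 6 works: 6 values at 198 and 5 at 174 total 2058; lower one of the high values by 13 (still ≥ 175) to hit 2045.

6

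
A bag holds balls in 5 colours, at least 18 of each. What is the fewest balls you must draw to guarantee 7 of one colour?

31

In the worst case you draw 6 of each of the 5 colours: 5 × 6 = 30.
One more forces 7 of some colour, so 30 + 1 = 31.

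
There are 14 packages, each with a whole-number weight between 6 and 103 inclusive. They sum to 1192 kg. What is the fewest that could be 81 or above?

Suppose at most 14 − j of them reach 81; then j values are ≤ 80 and the rest ≤ 103.
The total is then ≤ 80·j + 103·(14 − j) = 1442 − 23j. For this to be ≥ 1192 we need j ≤ 10, so at least 14 − 10 = 4 must reach 81.
Exactly 4 works: 4 values at 103 and 10 at 80 total 1212; lower one of the high values by 20 (still ≥ 81) to hit 1192.

4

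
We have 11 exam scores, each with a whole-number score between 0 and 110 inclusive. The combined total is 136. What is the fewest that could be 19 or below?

If only k of them are at most 19, the other 11 − k are at least 20, so the total is at least (11 − k)·20 + k·0.
This is ≤ 136, so (11 − k)·20 + 0k ≤ 136, which gives k ≥ 5.
Exactly 5 works: 5 values at 0 and 6 at 20 total 120; raise one of the low values by 16 (still ≤ 19) to hit 136.

5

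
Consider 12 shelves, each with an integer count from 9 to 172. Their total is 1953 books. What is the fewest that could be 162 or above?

2

If only k of them are at least 162, the other 12 − k are at most 161, so the total is at most k·172 + (12 − k)·161.
This must reach 1953, so k·172 + (12 − k)·161 ≥ 1953, giving k ≥ 2.
Exactly 2 works: 2 values at 172 and 10 at 161 total 1954; lower one of the high values by 1 (still ≥ 162) to hit 1953.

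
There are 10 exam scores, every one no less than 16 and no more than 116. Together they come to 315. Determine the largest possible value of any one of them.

116

To make one score as large as possible, make the other 9 as small as possible.
The other 9 contribute at least 9 × 16 = 144, leaving at most 315 − 144 = 171.
But each score is capped at 116, so the maximum is 116.
Achievable: one at 116 and the other 9 totalling 199, which fits since 9 × 16 ≤ 199 ≤ 9 × 116.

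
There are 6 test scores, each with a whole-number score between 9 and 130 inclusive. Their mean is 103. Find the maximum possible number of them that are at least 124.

The total is 6 × 103 = 618.
With k values at 124 or above and the rest at least 9, the sum is at least 54 + 115k.
Since the sum is 618, we need 115k ≤ 564, i.e. k ≤ 4.
k = 4 is achieved by 4 values at 124 and 2 at 9, total 514; add 104 to one value (staying below 124) to reach 618.

4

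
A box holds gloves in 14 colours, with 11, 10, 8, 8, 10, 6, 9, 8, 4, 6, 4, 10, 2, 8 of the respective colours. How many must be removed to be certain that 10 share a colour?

In the worst case you take as many as possible of each colour without reaching 10: 9 + 9 + 8 + 8 + 9 + 6 + 9 + 8 + 4 + 6 + 4 + 9 + 2 + 8 = 99.
The next one must give 10 of some colour, so 99 + 1 = 100.

100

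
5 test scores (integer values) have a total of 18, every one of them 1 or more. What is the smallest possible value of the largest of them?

Some value must be at least ⌈18/5⌉ = 4, since 5 × 3 = 15 < 18.
Equality holds with 3 values of 4 and 2 values of 3.

4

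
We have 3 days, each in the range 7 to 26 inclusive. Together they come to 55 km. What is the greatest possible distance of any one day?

Maximizing one value means minimizing the remaining 2.
The other 2 contribute at least 2 × 7 = 14, leaving at most 55 − 14 = 41.
But each day is capped at 26, so the maximum is 26.
Achievable: one at 26 and the other 2 totalling 29, which fits since 2 × 7 ≤ 29 ≤ 2 × 26.

26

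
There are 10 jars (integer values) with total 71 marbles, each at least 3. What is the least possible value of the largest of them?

8

The 10 values sum to 71, so their maximum is at least ⌈71/10⌉ = 8.
Achievable: 1 of them at 8 and 9 at 7 total 71.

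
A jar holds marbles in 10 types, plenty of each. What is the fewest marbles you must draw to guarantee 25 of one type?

241

You could draw 24 of every type without reaching 25 of any — 240 in all.
One more forces 25 of some type, so 240 + 1 = 241.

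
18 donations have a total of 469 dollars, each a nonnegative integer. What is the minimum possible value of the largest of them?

27

Some value must be at least ⌈469/18⌉ = 27, since 18 × 26 = 468 < 469.
Achievable: 1 of them at 27 and 17 at 26 total 469.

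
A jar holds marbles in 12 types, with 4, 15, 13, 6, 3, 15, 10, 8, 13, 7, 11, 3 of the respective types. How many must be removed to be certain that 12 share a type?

97

In the worst case you take as many as possible of each type without reaching 12: 4 + 11 + 11 + 6 + 3 + 11 + 10 + 8 + 11 + 7 + 11 + 3 = 96.
The next one must give 12 of some type, so 96 + 1 = 97.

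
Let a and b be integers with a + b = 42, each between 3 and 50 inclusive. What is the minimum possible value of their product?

ab = a(42 − a) is concave in a, so over [3, 39] it is minimized at an endpoint.
The extreme feasible split is a = 3, b = 39, giving ab = 117.

117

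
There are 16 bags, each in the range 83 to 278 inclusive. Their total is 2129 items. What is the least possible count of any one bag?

83

Minimizing one value means maximizing the remaining 15.
The other 15 can take up 15 × 278 = 4170 ≥ 2129 − 83, so one bag can sit at its floor of 83.
Achievable: one at 83 and the other 15 totalling 2046, which fits since 15 × 83 ≤ 2046 ≤ 15 × 278.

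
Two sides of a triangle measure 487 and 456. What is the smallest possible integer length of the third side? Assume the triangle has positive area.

32

The third side must exceed |487 − 456| = 31.
The smallest integer above 31 is 32.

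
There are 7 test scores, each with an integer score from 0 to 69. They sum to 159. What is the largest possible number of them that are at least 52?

With k values at 52 or above and the rest at least 0, the sum is at least 0 + 52k.
Since the sum is 159, we need 52k ≤ 159, i.e. k ≤ 3.
k = 3 is achieved by 3 values at 52 and 4 at 0, total 156; add 3 to one value (staying below 52) to reach 159.

3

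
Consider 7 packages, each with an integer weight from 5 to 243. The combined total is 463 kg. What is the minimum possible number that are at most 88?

2

Each value above 88 is at least 89, contributing at least 89 − 5 = 84 above the floor 5.
The sum exceeds the floor total 35 by 428, so at most ⌊428/84⌋ = 5 exceed 88, and at least 2 are ≤ 88.
Exactly 2 works: 2 values at 5 and 5 at 89 total 455; raise one of the low values by 8 (still ≤ 88) to hit 463.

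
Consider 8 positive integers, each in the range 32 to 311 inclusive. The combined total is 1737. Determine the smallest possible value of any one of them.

To make one integer as small as possible, make the other 7 as large as possible.
The other 7 can take up 7 × 311 = 2177 ≥ 1737 − 32, so one integer can sit at its floor of 32.
Achievable: one at 32 and the other 7 totalling 1705, which fits since 7 × 32 ≤ 1705 ≤ 7 × 311.

32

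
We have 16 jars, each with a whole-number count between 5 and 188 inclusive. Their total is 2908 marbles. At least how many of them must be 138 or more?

If only k of them are at least 138, the other 16 − k are at most 137, so the total is at most k·188 + (16 − k)·137.
This must reach 2908, so k·188 + (16 − k)·137 ≥ 2908, giving k ≥ 15.
Exactly 15 works: 15 values at 188 and 1 at 137 total 2957; lower one of the high values by 49 (still ≥ 138) to hit 2908.

15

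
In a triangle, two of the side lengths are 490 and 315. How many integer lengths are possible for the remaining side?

629

The triangle inequality gives |490 − 315| < c < 490 + 315, i.e. 175 < c < 805.
So c can be any integer from 176 to 804: 629 values.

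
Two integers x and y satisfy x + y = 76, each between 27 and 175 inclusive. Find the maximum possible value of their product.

1444

With x + y fixed, xy peaks when the two are closest together.
Taking x = 38 and y = 38 (both in [27, 175]) gives xy = 1444.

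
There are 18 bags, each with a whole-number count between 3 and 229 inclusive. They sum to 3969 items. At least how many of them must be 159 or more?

If only k of them are at least 159, the other 18 − k are at most 158, so the total is at most k·229 + (18 − k)·158.
This must reach 3969, so k·229 + (18 − k)·158 ≥ 3969, giving k ≥ 16.
Exactly 16 works: 16 values at 229 and 2 at 158 total 3980; lower one of the high values by 11 (still ≥ 159) to hit 3969.

16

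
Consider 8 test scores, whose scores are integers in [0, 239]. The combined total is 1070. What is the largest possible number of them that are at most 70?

Each value at 70 or below falls at least 239 − 70 = 169 short of the ceiling 239.
The ceiling total is 8 × 239 = 1912, and we need 1070, so at most ⌊(1912 − 1070)/169⌋ = 4 can be that low.
k = 4 is achieved by 4 values at 70 and 4 at 239, total 1236; lower one of the 239's by 166 (still > 70) to reach 1070.

4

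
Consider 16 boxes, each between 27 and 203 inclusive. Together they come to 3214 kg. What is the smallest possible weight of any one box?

To make one box as small as possible, make the other 15 as large as possible.
The other 15 contribute at most 15 × 203 = 3045, leaving at least 3214 − 3045 = 169.
Since 169 ≥ 27, this is achievable: one at 169 and 15 at 203.

169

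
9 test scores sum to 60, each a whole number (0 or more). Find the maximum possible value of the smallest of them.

If every one of the 9 were at least 7, the total would be at least 9 × 7 = 63 > 60.
Achievable: 3 of them at 6 and 6 at 7 total 60.

6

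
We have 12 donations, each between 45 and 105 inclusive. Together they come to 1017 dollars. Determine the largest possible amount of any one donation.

To make one donation as large as possible, make the other 11 as small as possible.
The other 11 contribute at least 11 × 45 = 495, leaving at most 1017 − 495 = 522.
But each donation is capped at 105, so the maximum is 105.
Achievable: one at 105 and the other 11 totalling 912, which fits since 11 × 45 ≤ 912 ≤ 11 × 105.

105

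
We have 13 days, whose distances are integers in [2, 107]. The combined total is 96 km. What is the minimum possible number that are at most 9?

5

If only k of them are at most 9, the other 13 − k are at least 10, so the total is at least (13 − k)·10 + k·2.
This is ≤ 96, so (13 − k)·10 + 2k ≤ 96, which gives k ≥ 5.
Exactly 5 works: 5 values at 2 and 8 at 10 total 90; raise one of the low values by 6 (still ≤ 9) to hit 96.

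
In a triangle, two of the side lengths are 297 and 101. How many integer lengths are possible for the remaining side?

The triangle inequality gives |297 − 101| < c < 297 + 101, i.e. 196 < c < 398.
So c can be any integer from 197 to 397: 201 values.

201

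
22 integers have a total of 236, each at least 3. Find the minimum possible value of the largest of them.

Some value must be at least ⌈236/22⌉ = 11, since 22 × 10 = 220 < 236.
Achievable: 16 of them at 11 and 6 at 10 total 236.

11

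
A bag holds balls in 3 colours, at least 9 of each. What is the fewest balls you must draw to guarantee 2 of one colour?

In the worst case you draw 1 of each of the 3 colours: 3 × 1 = 3.
One more forces 2 of some colour, so 3 + 1 = 4.

4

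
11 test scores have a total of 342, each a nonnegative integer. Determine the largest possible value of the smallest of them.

The average is 342/11 < 32, so some value is ≤ 31.
Equality holds with 10 values of 31 and 1 value of 32.

31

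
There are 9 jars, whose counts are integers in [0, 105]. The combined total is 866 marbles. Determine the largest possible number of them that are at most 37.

Each value at 37 or below falls at least 105 − 37 = 68 short of the ceiling 105.
The ceiling total is 9 × 105 = 945, and we need 866, so at most ⌊(945 − 866)/68⌋ = 1 can be that low.
k = 1 is achieved by 1 value at 37 and 8 at 105, total 877; lower one of the 105's by 11 (still > 37) to reach 866.

1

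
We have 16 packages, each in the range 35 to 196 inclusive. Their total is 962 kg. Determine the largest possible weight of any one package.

To make one package as large as possible, make the other 15 as small as possible.
The other 15 contribute at least 15 × 35 = 525, leaving at most 962 − 525 = 437.
But each package is capped at 196, so the maximum is 196.
Achievable: one at 196 and the other 15 totalling 766, which fits since 15 × 35 ≤ 766 ≤ 15 × 196.

196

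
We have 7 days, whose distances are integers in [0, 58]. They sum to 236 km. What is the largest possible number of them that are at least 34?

6

If k of the values are ≥ 34, the total is ≥ 34k + 0(7 − k).
Setting 34k + 0(7 − k) ≤ 236 gives 34k ≤ 236, so k ≤ 6.
k = 6 is achieved by 6 values at 34 and 1 at 0, total 204; add 32 to one value (staying below 34) to reach 236.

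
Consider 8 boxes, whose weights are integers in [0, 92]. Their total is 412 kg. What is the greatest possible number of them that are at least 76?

5

Suppose k of them are at least 76. Those contribute at least 76 each and the other 8 − k at least 0 each.
So the total is at least 76k + 0(8 − k) = 0 + 76k. This must be ≤ 412, giving k ≤ 5.
k = 5 is achieved by 5 values at 76 and 3 at 0, total 380; add 32 to one value (staying below 76) to reach 412.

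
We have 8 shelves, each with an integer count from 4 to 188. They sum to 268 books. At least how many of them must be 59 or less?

4

Each value above 59 is at least 60, contributing at least 60 − 4 = 56 above the floor 4.
The sum exceeds the floor total 32 by 236, so at most ⌊236/56⌋ = 4 exceed 59, and at least 4 are ≤ 59.
Exactly 4 works: 4 values at 4 and 4 at 60 total 256; raise one of the low values by 12 (still ≤ 59) to hit 268.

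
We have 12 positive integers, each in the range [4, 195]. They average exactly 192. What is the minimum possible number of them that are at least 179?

The total is 12 × 192 = 2304.
Each value short of 179 is at most 178, costing at least 195 − 178 = 17 against the maximum total of 2340.
We can afford to lose at most 2340 − 2304 = 36, so at most ⌊36/17⌋ = 2 fall short, and at least 10 are ≥ 179.
Exactly 10 works: 10 values at 195 and 2 at 178 total 2306; lower one of the high values by 2 (still ≥ 179) to hit 2304.

10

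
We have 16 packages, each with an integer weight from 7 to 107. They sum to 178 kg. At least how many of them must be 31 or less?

If only k of them are at most 31, the other 16 − k are at least 32, so the total is at least (16 − k)·32 + k·7.
This is ≤ 178, so (16 − k)·32 + 7k ≤ 178, which gives k ≥ 14.
Exactly 14 works: 14 values at 7 and 2 at 32 total 162; raise one of the low values by 16 (still ≤ 31) to hit 178.

14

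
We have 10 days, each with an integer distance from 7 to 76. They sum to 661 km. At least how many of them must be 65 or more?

Each value short of 65 is at most 64, costing at least 76 − 64 = 12 against the maximum total of 760.
We can afford to lose at most 760 − 661 = 99, so at most ⌊99/12⌋ = 8 fall short, and at least 2 are ≥ 65.
Exactly 2 works: 2 values at 76 and 8 at 64 total 664; lower one of the high values by 3 (still ≥ 65) to hit 661.

2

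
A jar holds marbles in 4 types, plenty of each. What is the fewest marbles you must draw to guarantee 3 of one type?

9

In the worst case you draw 2 of each of the 4 types: 4 × 2 = 8.
One more forces 3 of some type, so 8 + 1 = 9.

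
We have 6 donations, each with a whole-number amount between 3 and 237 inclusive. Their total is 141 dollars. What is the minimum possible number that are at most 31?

2

Let j be the number exceeding 31. Then the total is ≥ 32·j + 3·(6 − j) = 18 + 29j.
So 29j ≤ 123 and j ≤ 4; hence at least 6 − 4 = 2 are ≤ 31.
Exactly 2 works: 2 values at 3 and 4 at 32 total 134; raise one of the low values by 7 (still ≤ 31) to hit 141.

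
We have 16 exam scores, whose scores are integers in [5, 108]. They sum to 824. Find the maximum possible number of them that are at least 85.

Suppose k of them are at least 85. Those contribute at least 85 each and the other 16 − k at least 5 each.
So the total is at least 85k + 5(16 − k) = 80 + 80k. This must be ≤ 824, giving k ≤ 9.
k = 9 is achieved by 9 values at 85 and 7 at 5, total 800; add 24 to one value (staying below 85) to reach 824.

9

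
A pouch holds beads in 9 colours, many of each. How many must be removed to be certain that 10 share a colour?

82

You could draw 9 of every colour without reaching 10 of any — 81 in all.
One more forces 10 of some colour, so 81 + 1 = 82.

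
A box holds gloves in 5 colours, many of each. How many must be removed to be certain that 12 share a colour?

You could draw 11 of every colour without reaching 12 of any — 55 in all.
One more forces 12 of some colour, so 55 + 1 = 56.

56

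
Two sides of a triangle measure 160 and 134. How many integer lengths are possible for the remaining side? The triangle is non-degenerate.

The triangle inequality gives |160 − 134| < c < 160 + 134, i.e. 26 < c < 294.
So c can be any integer from 27 to 293: 267 values.

267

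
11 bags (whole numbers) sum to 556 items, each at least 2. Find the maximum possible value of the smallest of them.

The average is 556/11 < 51, so some value is ≤ 50.
Achievable: 5 of them at 50 and 6 at 51 total 556.

50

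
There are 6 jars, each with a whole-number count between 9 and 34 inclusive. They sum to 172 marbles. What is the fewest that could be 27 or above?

Suppose at most 6 − j of them reach 27; then j values are ≤ 26 and the rest ≤ 34.
The total is then ≤ 26·j + 34·(6 − j) = 204 − 8j. For this to be ≥ 172 we need j ≤ 4, so at least 6 − 4 = 2 must reach 27.
Exactly 2 works: 2 values at 34 and 4 at 26 total 172.

2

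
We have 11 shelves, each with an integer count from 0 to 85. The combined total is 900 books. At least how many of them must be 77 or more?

Suppose at most 11 − j of them reach 77; then j values are ≤ 76 and the rest ≤ 85.
The total is then ≤ 76·j + 85·(11 − j) = 935 − 9j. For this to be ≥ 900 we need j ≤ 3, so at least 11 − 3 = 8 must reach 77.
Exactly 8 works: 8 values at 85 and 3 at 76 total 908; lower one of the high values by 8 (still ≥ 77) to hit 900.

8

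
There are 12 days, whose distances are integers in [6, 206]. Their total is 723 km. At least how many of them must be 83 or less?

4

Each value above 83 is at least 84, contributing at least 84 − 6 = 78 above the floor 6.
The sum exceeds the floor total 72 by 651, so at most ⌊651/78⌋ = 8 exceed 83, and at least 4 are ≤ 83.
Exactly 4 works: 4 values at 6 and 8 at 84 total 696; raise one of the low values by 27 (still ≤ 83) to hit 723.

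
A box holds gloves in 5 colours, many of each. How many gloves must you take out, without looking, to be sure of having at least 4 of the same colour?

In the worst case you draw 3 of each of the 5 colours: 5 × 3 = 15.
One more forces 4 of some colour, so 15 + 1 = 16.

16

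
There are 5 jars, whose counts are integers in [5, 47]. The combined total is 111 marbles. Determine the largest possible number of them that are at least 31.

3

With k values at 31 or above and the rest at least 5, the sum is at least 25 + 26k.
Since the sum is 111, we need 26k ≤ 86, i.e. k ≤ 3.
k = 3 is achieved by 3 values at 31 and 2 at 5, total 103; add 8 to one value (staying below 31) to reach 111.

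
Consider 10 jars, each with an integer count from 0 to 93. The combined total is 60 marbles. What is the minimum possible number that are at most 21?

Let j be the number exceeding 21. Then the total is ≥ 22·j + 0·(10 − j) = 0 + 22j.
So 22j ≤ 60 and j ≤ 2; hence at least 10 − 2 = 8 are ≤ 21.
Exactly 8 works: 8 values at 0 and 2 at 22 total 44; raise one of the low values by 16 (still ≤ 21) to hit 60.

8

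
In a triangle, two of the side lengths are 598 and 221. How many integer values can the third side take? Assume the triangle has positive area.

441

The triangle inequality gives |598 − 221| < c < 598 + 221, i.e. 377 < c < 819.
So c can be any integer from 378 to 818: 441 values.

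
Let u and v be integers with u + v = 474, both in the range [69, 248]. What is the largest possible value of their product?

56169

For a fixed sum, the product uv is largest when u and v are as close as possible.
Taking u = 237 and v = 237 (both in [69, 248]) gives uv = 56169.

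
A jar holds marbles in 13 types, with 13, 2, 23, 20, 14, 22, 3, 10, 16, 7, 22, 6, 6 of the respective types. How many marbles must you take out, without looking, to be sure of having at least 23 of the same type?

164

In the worst case you take as many as possible of each type without reaching 23: 13 + 2 + 22 + 20 + 14 + 22 + 3 + 10 + 16 + 7 + 22 + 6 + 6 = 163.
The next one must give 23 of some type, so 163 + 1 = 164.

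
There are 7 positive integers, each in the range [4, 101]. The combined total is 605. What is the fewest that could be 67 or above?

5

Suppose at most 7 − j of them reach 67; then j values are ≤ 66 and the rest ≤ 101.
The total is then ≤ 66·j + 101·(7 − j) = 707 − 35j. For this to be ≥ 605 we need j ≤ 2, so at least 7 − 2 = 5 must reach 67.
Exactly 5 works: 5 values at 101 and 2 at 66 total 637; lower one of the high values by 32 (still ≥ 67) to hit 605.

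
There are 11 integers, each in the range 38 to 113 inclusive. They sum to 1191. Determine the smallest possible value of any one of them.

61

Minimizing one value means maximizing the remaining 10.
The other 10 contribute at most 10 × 113 = 1130, leaving at least 1191 − 1130 = 61.
Since 61 ≥ 38, this is achievable: one at 61 and 10 at 113.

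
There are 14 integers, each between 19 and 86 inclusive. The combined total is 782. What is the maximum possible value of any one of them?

86

To make one integer as large as possible, make the other 13 as small as possible.
The other 13 contribute at least 13 × 19 = 247, leaving at most 782 − 247 = 535.
But each integer is capped at 86, so the maximum is 86.
Achievable: one at 86 and the other 13 totalling 696, which fits since 13 × 19 ≤ 696 ≤ 13 × 86.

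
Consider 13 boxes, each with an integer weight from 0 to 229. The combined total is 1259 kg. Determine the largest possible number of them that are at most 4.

7

Each value at 4 or below falls at least 229 − 4 = 225 short of the ceiling 229.
The ceiling total is 13 × 229 = 2977, and we need 1259, so at most ⌊(2977 − 1259)/225⌋ = 7 can be that low.
k = 7 is achieved by 7 values at 4 and 6 at 229, total 1402; lower one of the 229's by 143 (still > 4) to reach 1259.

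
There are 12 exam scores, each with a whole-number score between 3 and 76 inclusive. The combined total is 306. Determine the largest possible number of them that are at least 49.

5

Suppose k of them are at least 49. Those contribute at least 49 each and the other 12 − k at least 3 each.
So the total is at least 49k + 3(12 − k) = 36 + 46k. This must be ≤ 306, giving k ≤ 5.
k = 5 is achieved by 5 values at 49 and 7 at 3, total 266; add 40 to one value (staying below 49) to reach 306.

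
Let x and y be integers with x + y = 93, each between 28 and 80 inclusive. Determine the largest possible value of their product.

xy = x(93 − x) is maximized when x is as near 93/2 as the bounds allow.
Taking x = 46 and y = 47 (both in [28, 80]) gives xy = 2162.

2162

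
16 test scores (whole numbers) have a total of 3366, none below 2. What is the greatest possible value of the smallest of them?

210

If every one of the 16 were at least 211, the total would be at least 16 × 211 = 3376 > 3366.
Equality holds with 10 values of 210 and 6 values of 211.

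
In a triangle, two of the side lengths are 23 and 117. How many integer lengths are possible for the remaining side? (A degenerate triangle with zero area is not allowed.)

45

The triangle inequality gives |23 − 117| < c < 23 + 117, i.e. 94 < c < 140.
So c can be any integer from 95 to 139: 45 values.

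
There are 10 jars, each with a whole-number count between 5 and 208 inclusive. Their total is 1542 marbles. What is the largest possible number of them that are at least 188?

8

With k values at 188 or above and the rest at least 5, the sum is at least 50 + 183k.
Since the sum is 1542, we need 183k ≤ 1492, i.e. k ≤ 8.
k = 8 is achieved by 8 values at 188 and 2 at 5, total 1514; add 28 to one value (staying below 188) to reach 1542.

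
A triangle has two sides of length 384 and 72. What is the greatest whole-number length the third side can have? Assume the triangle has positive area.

The third side must be less than 384 + 72 = 456.
The largest integer below 456 is 455.

455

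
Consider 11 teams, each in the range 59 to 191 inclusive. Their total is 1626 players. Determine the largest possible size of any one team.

Maximizing one value means minimizing the remaining 10.
The other 10 contribute at least 10 × 59 = 590, leaving at most 1626 − 590 = 1036.
But each team is capped at 191, so the maximum is 191.
Achievable: one at 191 and the other 10 totalling 1435, which fits since 10 × 59 ≤ 1435 ≤ 10 × 191.

191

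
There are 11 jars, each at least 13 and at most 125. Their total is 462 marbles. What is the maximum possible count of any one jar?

Maximizing one value means minimizing the remaining 10.
The other 10 contribute at least 10 × 13 = 130, leaving at most 462 − 130 = 332.
But each jar is capped at 125, so the maximum is 125.
Achievable: one at 125 and the other 10 totalling 337, which fits since 10 × 13 ≤ 337 ≤ 10 × 125.

125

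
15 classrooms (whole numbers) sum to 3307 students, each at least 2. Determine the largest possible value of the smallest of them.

If every one of the 15 were at least 221, the total would be at least 15 × 221 = 3315 > 3307.
Taking 8 copies of 220 and 7 copies of 221 gives exactly 3307, so 220 is attained.

220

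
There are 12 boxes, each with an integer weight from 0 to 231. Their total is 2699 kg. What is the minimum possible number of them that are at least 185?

If only k of them are at least 185, the other 12 − k are at most 184, so the total is at most k·231 + (12 − k)·184.
This must reach 2699, so k·231 + (12 − k)·184 ≥ 2699, giving k ≥ 11.
Exactly 11 works: 11 values at 231 and 1 at 184 total 2725; lower one of the high values by 26 (still ≥ 185) to hit 2699.

11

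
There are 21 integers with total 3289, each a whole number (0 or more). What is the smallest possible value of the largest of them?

The 21 values sum to 3289, so their maximum is at least ⌈3289/21⌉ = 157.
Taking 8 copies of 156 and 13 copies of 157 gives exactly 3289, so 157 is attained.

157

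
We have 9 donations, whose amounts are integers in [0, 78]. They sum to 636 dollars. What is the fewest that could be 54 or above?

Suppose at most 9 − j of them reach 54; then j values are ≤ 53 and the rest ≤ 78.
The total is then ≤ 53·j + 78·(9 − j) = 702 − 25j. For this to be ≥ 636 we need j ≤ 2, so at least 9 − 2 = 7 must reach 54.
Exactly 7 works: 7 values at 78 and 2 at 53 total 652; lower one of the high values by 16 (still ≥ 54) to hit 636.

7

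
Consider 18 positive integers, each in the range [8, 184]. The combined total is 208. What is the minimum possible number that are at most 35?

Each value above 35 is at least 36, contributing at least 36 − 8 = 28 above the floor 8.
The sum exceeds the floor total 144 by 64, so at most ⌊64/28⌋ = 2 exceed 35, and at least 16 are ≤ 35.
Exactly 16 works: 16 values at 8 and 2 at 36 total 200; raise one of the low values by 8 (still ≤ 35) to hit 208.

16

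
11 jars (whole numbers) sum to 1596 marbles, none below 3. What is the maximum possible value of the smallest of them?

145

If every one of the 11 were at least 146, the total would be at least 11 × 146 = 1606 > 1596.
Taking 10 copies of 145 and 1 copy of 146 gives exactly 1596, so 145 is attained.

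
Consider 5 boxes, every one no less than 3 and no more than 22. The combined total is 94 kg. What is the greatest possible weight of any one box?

22

To make one box as large as possible, make the other 4 as small as possible.
The other 4 contribute at least 4 × 3 = 12, leaving at most 94 − 12 = 82.
But each box is capped at 22, so the maximum is 22.
Achievable: one at 22 and the other 4 totalling 72, which fits since 4 × 3 ≤ 72 ≤ 4 × 22.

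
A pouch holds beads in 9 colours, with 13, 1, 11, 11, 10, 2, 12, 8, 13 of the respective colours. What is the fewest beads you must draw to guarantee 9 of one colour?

In the worst case you take as many as possible of each colour without reaching 9: 8 + 1 + 8 + 8 + 8 + 2 + 8 + 8 + 8 = 59.
The next one must give 9 of some colour, so 59 + 1 = 60.

60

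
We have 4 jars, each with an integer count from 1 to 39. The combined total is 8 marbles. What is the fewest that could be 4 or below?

Let j be the number exceeding 4. Then the total is ≥ 5·j + 1·(4 − j) = 4 + 4j.
So 4j ≤ 4 and j ≤ 1; hence at least 4 − 1 = 3 are ≤ 4.
Exactly 3 works: 3 values at 1 and 1 at 5 total 8.

3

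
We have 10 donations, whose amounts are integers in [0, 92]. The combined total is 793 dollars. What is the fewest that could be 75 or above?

3

Each value short of 75 is at most 74, costing at least 92 − 74 = 18 against the maximum total of 920.
We can afford to lose at most 920 − 793 = 127, so at most ⌊127/18⌋ = 7 fall short, and at least 3 are ≥ 75.
Exactly 3 works: 3 values at 92 and 7 at 74 total 794; lower one of the high values by 1 (still ≥ 75) to hit 793.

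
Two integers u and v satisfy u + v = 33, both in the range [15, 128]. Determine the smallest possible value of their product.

270

uv = u(33 − u) is concave in u, so over [15, 18] it is minimized at an endpoint.
At the endpoint u = 15, v = 33 − 15 = 18, so uv = 15 × 18 = 270.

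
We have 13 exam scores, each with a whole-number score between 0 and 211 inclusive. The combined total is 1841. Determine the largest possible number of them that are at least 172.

With k values at 172 or above and the rest at least 0, the sum is at least 0 + 172k.
Since the sum is 1841, we need 172k ≤ 1841, i.e. k ≤ 10.
k = 10 is achieved by 10 values at 172 and 3 at 0, total 1720; add 121 to one value (staying below 172) to reach 1841.

10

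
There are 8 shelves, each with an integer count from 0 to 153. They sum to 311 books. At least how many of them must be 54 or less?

3

If only k of them are at most 54, the other 8 − k are at least 55, so the total is at least (8 − k)·55 + k·0.
This is ≤ 311, so (8 − k)·55 + 0k ≤ 311, which gives k ≥ 3.
Exactly 3 works: 3 values at 0 and 5 at 55 total 275; raise one of the low values by 36 (still ≤ 54) to hit 311.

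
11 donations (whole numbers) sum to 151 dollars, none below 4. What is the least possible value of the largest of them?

If every one of the 11 were at most 13, the total would be at most 11 × 13 = 143 < 151.
Achievable: 8 of them at 14 and 3 at 13 total 151.

14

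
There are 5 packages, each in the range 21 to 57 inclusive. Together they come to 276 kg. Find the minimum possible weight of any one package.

48

Minimizing one value means maximizing the remaining 4.
The other 4 contribute at most 4 × 57 = 228, leaving at least 276 − 228 = 48.
Since 48 ≥ 21, this is achievable: one at 48 and 4 at 57.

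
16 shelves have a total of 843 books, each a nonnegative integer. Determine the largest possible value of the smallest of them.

52

If every one of the 16 were at least 53, the total would be at least 16 × 53 = 848 > 843.
Taking 5 copies of 52 and 11 copies of 53 gives exactly 843, so 52 is attained.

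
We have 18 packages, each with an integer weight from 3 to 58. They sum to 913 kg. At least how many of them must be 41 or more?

Suppose at most 18 − j of them reach 41; then j values are ≤ 40 and the rest ≤ 58.
The total is then ≤ 40·j + 58·(18 − j) = 1044 − 18j. For this to be ≥ 913 we need j ≤ 7, so at least 18 − 7 = 11 must reach 41.
Exactly 11 works: 11 values at 58 and 7 at 40 total 918; lower one of the high values by 5 (still ≥ 41) to hit 913.

11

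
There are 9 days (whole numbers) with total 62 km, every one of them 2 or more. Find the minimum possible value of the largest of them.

The 9 values sum to 62, so their maximum is at least ⌈62/9⌉ = 7.
Equality holds with 8 values of 7 and 1 value of 6.

7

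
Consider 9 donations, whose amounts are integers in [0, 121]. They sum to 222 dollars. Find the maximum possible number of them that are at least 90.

If k of the values are ≥ 90, the total is ≥ 90k + 0(9 − k).
Setting 90k + 0(9 − k) ≤ 222 gives 90k ≤ 222, so k ≤ 2.
k = 2 is achieved by 2 values at 90 and 7 at 0, total 180; add 42 to one value (staying below 90) to reach 222.

2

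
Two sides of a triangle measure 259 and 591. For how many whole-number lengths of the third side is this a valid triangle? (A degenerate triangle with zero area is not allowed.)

The triangle inequality gives |259 − 591| < c < 259 + 591, i.e. 332 < c < 850.
So c can be any integer from 333 to 849: 517 values.

517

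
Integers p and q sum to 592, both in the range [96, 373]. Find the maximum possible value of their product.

87616

With p + q fixed, pq peaks when the two are closest together.
Taking p = 296 and q = 296 (both in [96, 373]) gives pq = 87616.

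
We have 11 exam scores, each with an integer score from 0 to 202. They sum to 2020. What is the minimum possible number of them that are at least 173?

5

Each value short of 173 is at most 172, costing at least 202 − 172 = 30 against the maximum total of 2222.
We can afford to lose at most 2222 − 2020 = 202, so at most ⌊202/30⌋ = 6 fall short, and at least 5 are ≥ 173.
Exactly 5 works: 5 values at 202 and 6 at 172 total 2042; lower one of the high values by 22 (still ≥ 173) to hit 2020.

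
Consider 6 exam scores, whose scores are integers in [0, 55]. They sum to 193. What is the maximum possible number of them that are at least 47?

With k values at 47 or above and the rest at least 0, the sum is at least 0 + 47k.
Since the sum is 193, we need 47k ≤ 193, i.e. k ≤ 4.
k = 4 is achieved by 4 values at 47 and 2 at 0, total 188; add 5 to one value (staying below 47) to reach 193.

4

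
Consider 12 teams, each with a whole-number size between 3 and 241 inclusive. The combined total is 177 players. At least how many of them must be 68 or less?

Each value above 68 is at least 69, contributing at least 69 − 3 = 66 above the floor 3.
The sum exceeds the floor total 36 by 141, so at most ⌊141/66⌋ = 2 exceed 68, and at least 10 are ≤ 68.
Exactly 10 works: 10 values at 3 and 2 at 69 total 168; raise one of the low values by 9 (still ≤ 68) to hit 177.

10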